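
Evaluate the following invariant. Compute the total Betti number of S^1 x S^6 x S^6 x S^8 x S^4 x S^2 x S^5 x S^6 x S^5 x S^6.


Total Betti number is multiplicative under products.
Each S^d (d>=1) has total Betti number 2.
There are 10 sphere factors.
Total = 2^10 = 1024

1024


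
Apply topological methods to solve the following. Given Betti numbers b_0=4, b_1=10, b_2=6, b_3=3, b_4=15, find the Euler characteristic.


chi = sum_k (-1)^k b_k.
= (4) + (-10) + (6) + (-3) + (15)
= 12

12


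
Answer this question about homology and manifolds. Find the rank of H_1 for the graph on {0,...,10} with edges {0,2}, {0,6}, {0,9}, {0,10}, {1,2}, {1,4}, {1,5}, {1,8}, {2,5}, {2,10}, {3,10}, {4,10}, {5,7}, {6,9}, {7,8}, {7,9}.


b_1 = E - V + (number of components).
E = 16, V = 11, components = 1.
b_1 = 16 - 11 + 1 = 6

6


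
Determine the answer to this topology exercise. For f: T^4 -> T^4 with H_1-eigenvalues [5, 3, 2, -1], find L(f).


For a torus self-map: L(f) = det(I - A) where A acts on H_1.
L(f) = (1-5) * (1-3) * (1-2) * (1--1) = -4 * -2 * -1 * 2 = -16

-16


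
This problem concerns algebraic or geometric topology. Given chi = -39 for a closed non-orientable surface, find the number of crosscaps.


chi = 2 - k for closed non-orientable surfaces with k crosscaps.
-39 = 2 - k
k = 2 - (-39) = 41

41


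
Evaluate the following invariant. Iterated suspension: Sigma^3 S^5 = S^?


Each suspension raises dimension by 1: Sigma S^n = S^{n+1}.
Sigma^3 S^5 = S^{5+3} = S^8

8


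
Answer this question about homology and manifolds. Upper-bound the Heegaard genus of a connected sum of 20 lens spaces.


Heegaard genus satisfies g(A#B) <= g(A) + g(B).
Each lens space has g = 1.
Upper bound: 20 * 1 = 20

20


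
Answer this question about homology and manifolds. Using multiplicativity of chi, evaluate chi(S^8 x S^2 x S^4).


chi is multiplicative: chi(X x Y) = chi(X) chi(Y).
Each even-dim sphere has chi = 2. There are 3 factors.
chi = 2^3 = 8

8


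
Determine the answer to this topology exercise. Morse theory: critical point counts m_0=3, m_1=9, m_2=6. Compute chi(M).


Morse theory: chi(M) = sum_k (-1)^k m_k where m_k = #(index-k critical points).
= (3) + (-9) + (6) = 0

0


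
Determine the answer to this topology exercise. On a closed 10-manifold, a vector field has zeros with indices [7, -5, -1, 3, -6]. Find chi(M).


Poincare-Hopf: chi(M) = sum of indices of zeros.
chi = (7) + (-5) + (-1) + (3) + (-6) = -2

-2


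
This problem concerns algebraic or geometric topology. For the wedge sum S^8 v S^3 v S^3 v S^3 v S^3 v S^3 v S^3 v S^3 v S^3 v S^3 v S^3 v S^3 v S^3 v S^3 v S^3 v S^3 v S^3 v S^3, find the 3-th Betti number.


For a wedge of spheres, H_k (k>0) is free on one generator per sphere of dimension k.
Spheres of dimension 3: count = 17.
b_3 = 17

17


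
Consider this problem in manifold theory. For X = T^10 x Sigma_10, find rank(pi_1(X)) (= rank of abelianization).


pi_1(A x B) = pi_1(A) x pi_1(B); rank of abelianization = b_1.
b_1(T^10) = 10, b_1(Sigma_10) = 2*10 = 20.
b_1(product) = 10 + 20 = 30

30


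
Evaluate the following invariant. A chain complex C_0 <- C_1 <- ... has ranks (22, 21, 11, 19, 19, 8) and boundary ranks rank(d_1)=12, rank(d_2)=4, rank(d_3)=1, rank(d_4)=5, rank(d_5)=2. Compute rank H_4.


rank H_k = rank(ker d_k) - rank(im d_{k+1}).
rank(ker d_4) = rank(C_4) - rank(d_4) = 19 - 5 = 14.
rank(im d_{4+1}) = 2.
rank H_4 = 14 - 2 = 12

12


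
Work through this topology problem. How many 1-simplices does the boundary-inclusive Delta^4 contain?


Delta^4 has 4+1 vertices. A 1-face is a choice of 1+1 vertices.
f_1 = C(4+1, 1+1) = C(5,2) = 10

10


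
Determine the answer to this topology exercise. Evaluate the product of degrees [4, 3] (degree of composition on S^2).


Degree is multiplicative: deg(composition) = product of degrees.
= (4) * (3) = 12

12


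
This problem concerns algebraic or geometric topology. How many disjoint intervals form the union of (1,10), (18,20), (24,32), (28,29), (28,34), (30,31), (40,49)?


Sort and merge overlapping open intervals.
Merged: (1,10), (18,20), (24,34), (40,49).
Number of components = 4

4


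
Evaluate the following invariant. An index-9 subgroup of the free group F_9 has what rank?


Nielsen-Schreier: an index-n subgroup of F_r is free of rank 1 + n(r-1).
Equivalently: chi(cover) = n*chi(base); chi(vee_r S^1) = 1 - 9 = -8.
chi(E) = 9*(-8) = -72; rank = 1 - chi(E) = 1 - (-72) = 73.
rank = 1 + 9*(9-1) = 1 + 72 = 73

73


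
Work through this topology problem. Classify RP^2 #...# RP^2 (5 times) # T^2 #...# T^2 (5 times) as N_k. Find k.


Since a >= 1, the sum is non-orientable; each T^2 can be replaced by RP^2 # RP^2 (since T^2#RP^2 = 3RP^2).
Total crosscaps k = 5 + 2*5 = 15.
Check via chi: chi = 5*1 + 5*0 - (5+5-1)*2 = -13 = 2 - k = -13. Consistent.

15


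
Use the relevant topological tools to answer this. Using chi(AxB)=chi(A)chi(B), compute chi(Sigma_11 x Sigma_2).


chi(Sigma_11) = 2 - 2*11 = -20
chi(Sigma_2) = 2 - 2*2 = -2
chi(product) = (-20) * (-2) = 40

40


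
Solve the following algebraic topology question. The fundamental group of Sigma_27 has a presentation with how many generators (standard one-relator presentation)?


Standard presentation: pi_1(Sigma_g) = <a_1,b_1,...,a_g,b_g | [a_1,b_1]...[a_g,b_g] = 1>.
Number of generators = 2g = 2*27 = 54

54


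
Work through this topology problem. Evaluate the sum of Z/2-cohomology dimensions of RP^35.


H^k(RP^35; Z/2) = Z/2 for each 0 <= k <= 35.
Total dimension = 35 + 1 = 36

36


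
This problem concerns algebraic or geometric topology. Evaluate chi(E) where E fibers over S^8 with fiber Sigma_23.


chi(S^8) = 2 (n even), chi(Sigma_23) = 2 - 2*23 = -44.
chi(E) = 2 * (-44) = -88

-88


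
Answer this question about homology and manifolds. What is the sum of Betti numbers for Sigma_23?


For Sigma_23: b_0 = 1, b_1 = 2g = 46, b_2 = 1.
Total = 1 + 46 + 1 = 48

48


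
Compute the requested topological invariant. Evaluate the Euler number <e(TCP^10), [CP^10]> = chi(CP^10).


For any closed oriented manifold, <e(TM),[M]> = chi(M).
chi(CP^10) = 10+1 = 11

11


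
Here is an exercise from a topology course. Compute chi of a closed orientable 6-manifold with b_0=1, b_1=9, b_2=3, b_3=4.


By Poincare duality b_k = b_{6-k}, so full Betti numbers: b_0=1, b_1=9, b_2=3, b_3=4, b_4=3, b_5=9, b_6=1.
chi = sum (-1)^k b_k = -14

-14


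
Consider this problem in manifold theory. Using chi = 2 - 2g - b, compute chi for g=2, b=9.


For a compact orientable surface with genus g and b boundary components: chi = 2 - 2g - b.
chi = 2 - 2*2 - 9 = 2 - 4 - 9 = -11

-11


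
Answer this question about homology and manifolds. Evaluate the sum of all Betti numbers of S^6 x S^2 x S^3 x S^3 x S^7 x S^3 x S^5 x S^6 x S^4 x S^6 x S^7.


Total Betti number is multiplicative under products.
Each S^d (d>=1) has total Betti number 2.
There are 11 sphere factors.
Total = 2^11 = 2048

2048


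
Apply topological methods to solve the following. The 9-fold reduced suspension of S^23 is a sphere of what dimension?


Each suspension raises dimension by 1: Sigma S^n = S^{n+1}.
Sigma^9 S^23 = S^{23+9} = S^32

32


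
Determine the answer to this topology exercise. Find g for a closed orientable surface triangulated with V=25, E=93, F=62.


chi = V - E + F = 25 - 93 + 62 = -6
For orientable closed surface: chi = 2 - 2g, so g = (2 - chi)/2.
g = (2 - (-6)) / 2 = 8 / 2 = 4

4


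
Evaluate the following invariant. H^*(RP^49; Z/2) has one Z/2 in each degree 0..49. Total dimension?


H^k(RP^49; Z/2) = Z/2 for each 0 <= k <= 49.
Total dimension = 49 + 1 = 50

50


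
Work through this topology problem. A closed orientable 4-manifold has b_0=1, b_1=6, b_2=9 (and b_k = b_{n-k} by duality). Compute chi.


By Poincare duality b_k = b_{4-k}, so full Betti numbers: b_0=1, b_1=6, b_2=9, b_3=6, b_4=1.
chi = sum (-1)^k b_k = -1

-1


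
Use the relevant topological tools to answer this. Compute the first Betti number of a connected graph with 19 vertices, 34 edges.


For a connected graph: rank(pi_1) = b_1 = E - V + 1 = 1 - chi.
chi = V - E = 19 - 34 = -15.
rank = 1 - (-15) = 34 - 19 + 1 = 16

16


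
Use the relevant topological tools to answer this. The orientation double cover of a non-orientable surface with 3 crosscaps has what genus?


chi(N_3) = 2 - 3 = -1.
Double cover: chi(Sigma_g) = 2 * chi(N_3) = 2*(-1) = -2.
2 - 2g = -2, so g = (2 - (-2))/2 = 4/2 = 2

2


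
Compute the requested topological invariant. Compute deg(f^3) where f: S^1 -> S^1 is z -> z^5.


deg(f) = 5. Degree is multiplicative: deg(f^3) = (deg f)^3.
deg(f^3) = (5)^3 = 125

125


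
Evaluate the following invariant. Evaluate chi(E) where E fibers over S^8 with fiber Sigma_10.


chi(S^8) = 2 (n even), chi(Sigma_10) = 2 - 2*10 = -18.
chi(E) = 2 * (-18) = -36

-36


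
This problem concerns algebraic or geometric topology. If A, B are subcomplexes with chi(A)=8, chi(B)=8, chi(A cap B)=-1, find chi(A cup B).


chi(A cup B) = chi(A) + chi(B) - chi(A cap B)
= 8 + (8) - (-1)
= 17

17


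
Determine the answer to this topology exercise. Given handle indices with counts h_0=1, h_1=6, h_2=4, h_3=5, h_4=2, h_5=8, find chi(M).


Handles of index k contribute (-1)^k to chi (same as CW cells).
chi = (1) + (-6) + (4) + (-5) + (2) + (-8) = -12

-12


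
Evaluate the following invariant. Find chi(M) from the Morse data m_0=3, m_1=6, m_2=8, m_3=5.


Morse theory: chi(M) = sum_k (-1)^k m_k where m_k = #(index-k critical points).
= (3) + (-6) + (8) + (-5) = 0

0


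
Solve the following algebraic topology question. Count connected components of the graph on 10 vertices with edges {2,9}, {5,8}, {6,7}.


Run DFS/union-find over 10 vertices.
V = 10, E = 3.
Number of components = 7

7


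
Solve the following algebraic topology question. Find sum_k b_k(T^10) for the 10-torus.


b_k(T^10) = C(10,k), so the sum over k is sum_k C(10,k) = 2^10.
Total = 2^10 = 1024

1024


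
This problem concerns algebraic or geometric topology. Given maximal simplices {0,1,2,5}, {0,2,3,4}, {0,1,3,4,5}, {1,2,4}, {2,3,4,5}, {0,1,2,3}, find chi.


Enumerate all faces; f-vector: f_0=6, f_1=15, f_2=20, f_3=9, f_4=1.
chi = sum (-1)^k f_k = 3

3


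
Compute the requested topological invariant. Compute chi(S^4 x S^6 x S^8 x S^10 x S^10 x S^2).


chi is multiplicative: chi(X x Y) = chi(X) chi(Y).
Each even-dim sphere has chi = 2. There are 6 factors.
chi = 2^6 = 64

64


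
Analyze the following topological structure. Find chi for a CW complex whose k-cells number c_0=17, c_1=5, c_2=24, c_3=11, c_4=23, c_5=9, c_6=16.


chi = sum_k (-1)^k c_k.
= (-1)^0*17 + (-1)^1*5 + (-1)^2*24 + (-1)^3*11 + (-1)^4*23 + (-1)^5*9 + (-1)^6*16
= (17) + (-5) + (24) + (-11) + (23) + (-9) + (16)
= 55

55


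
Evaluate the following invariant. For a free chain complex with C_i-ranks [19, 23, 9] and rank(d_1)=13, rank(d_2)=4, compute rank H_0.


rank H_k = rank(ker d_k) - rank(im d_{k+1}).
rank(ker d_0) = rank(C_0) - rank(d_0) = 19 - 0 = 19.
rank(im d_{0+1}) = 13.
rank H_0 = 19 - 13 = 6

6


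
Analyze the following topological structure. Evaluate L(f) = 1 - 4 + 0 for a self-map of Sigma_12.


L(f) = tr(f_0*) - tr(f_1*) + tr(f_2*).
= 1 - (4) + (0)
= -3

-3


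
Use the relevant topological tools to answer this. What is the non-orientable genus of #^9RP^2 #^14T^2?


Since a >= 1, the sum is non-orientable; each T^2 can be replaced by RP^2 # RP^2 (since T^2#RP^2 = 3RP^2).
Total crosscaps k = 9 + 2*14 = 37.
Check via chi: chi = 9*1 + 14*0 - (9+14-1)*2 = -35 = 2 - k = -35. Consistent.

37


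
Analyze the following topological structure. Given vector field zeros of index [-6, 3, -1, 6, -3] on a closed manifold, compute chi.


Poincare-Hopf: chi(M) = sum of indices of zeros.
chi = (-6) + (3) + (-1) + (6) + (-3) = -1

-1


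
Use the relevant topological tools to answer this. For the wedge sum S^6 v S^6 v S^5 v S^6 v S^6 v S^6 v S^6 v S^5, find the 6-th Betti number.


For a wedge of spheres, H_k (k>0) is free on one generator per sphere of dimension k.
Spheres of dimension 6: count = 6.
b_6 = 6

6


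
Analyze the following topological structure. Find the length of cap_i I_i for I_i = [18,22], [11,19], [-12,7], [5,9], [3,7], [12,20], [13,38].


Intersection = [max(a_i), min(b_i)] = [18, 7].
Since 18 > 7, the intersection is empty.
Length = 0

0


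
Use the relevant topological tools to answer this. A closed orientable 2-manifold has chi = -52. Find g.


chi = 2 - 2g for closed orientable surfaces.
-52 = 2 - 2g
2g = 2 - (-52) = 54
g = 27

27


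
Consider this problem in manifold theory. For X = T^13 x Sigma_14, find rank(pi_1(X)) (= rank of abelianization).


pi_1(A x B) = pi_1(A) x pi_1(B); rank of abelianization = b_1.
b_1(T^13) = 13, b_1(Sigma_14) = 2*14 = 28.
b_1(product) = 13 + 28 = 41

41


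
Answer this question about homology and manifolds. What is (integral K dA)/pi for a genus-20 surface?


Gauss-Bonnet: integral K dA = 2*pi*chi(M).
chi(Sigma_20) = 2 - 2*20 = -38.
(integral K dA)/pi = 2*chi = 2*(-38) = -76

-76


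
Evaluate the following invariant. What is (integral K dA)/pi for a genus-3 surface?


Gauss-Bonnet: integral K dA = 2*pi*chi(M).
chi(Sigma_3) = 2 - 2*3 = -4.
(integral K dA)/pi = 2*chi = 2*(-4) = -8

-8


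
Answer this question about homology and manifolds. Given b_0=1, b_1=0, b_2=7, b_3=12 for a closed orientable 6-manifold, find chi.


By Poincare duality b_k = b_{6-k}, so full Betti numbers: b_0=1, b_1=0, b_2=7, b_3=12, b_4=7, b_5=0, b_6=1.
chi = sum (-1)^k b_k = 4

4


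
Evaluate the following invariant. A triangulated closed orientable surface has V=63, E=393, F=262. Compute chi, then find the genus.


chi = V - E + F = 63 - 393 + 262 = -68
For orientable closed surface: chi = 2 - 2g, so g = (2 - chi)/2.
g = (2 - (-68)) / 2 = 70 / 2 = 35

35


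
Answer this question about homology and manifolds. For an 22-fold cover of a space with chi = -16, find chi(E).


For a finite covering: chi(E) = (number of sheets) * chi(B).
chi(E) = 22 * (-16) = -352

-352


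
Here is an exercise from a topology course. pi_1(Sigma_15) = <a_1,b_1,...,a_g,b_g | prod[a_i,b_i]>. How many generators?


Standard presentation: pi_1(Sigma_g) = <a_1,b_1,...,a_g,b_g | [a_1,b_1]...[a_g,b_g] = 1>.
Number of generators = 2g = 2*15 = 30

30


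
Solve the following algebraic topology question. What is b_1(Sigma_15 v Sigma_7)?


For a wedge: H_1(A v B) = H_1(A) + H_1(B).
b_1(Sigma_15) = 30, b_1(Sigma_7) = 14.
b_1 = 30 + 14 = 44

44


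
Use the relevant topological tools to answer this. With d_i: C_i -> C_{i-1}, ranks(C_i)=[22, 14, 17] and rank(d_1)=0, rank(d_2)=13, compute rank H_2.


rank H_k = rank(ker d_k) - rank(im d_{k+1}).
rank(ker d_2) = rank(C_2) - rank(d_2) = 17 - 13 = 4.
rank(im d_{2+1}) = 0.
rank H_2 = 4 - 0 = 4

4


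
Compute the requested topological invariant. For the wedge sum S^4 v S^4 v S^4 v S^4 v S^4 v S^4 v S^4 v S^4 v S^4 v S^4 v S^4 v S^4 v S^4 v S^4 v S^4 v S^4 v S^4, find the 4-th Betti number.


For a wedge of spheres, H_k (k>0) is free on one generator per sphere of dimension k.
Spheres of dimension 4: count = 17.
b_4 = 17

17


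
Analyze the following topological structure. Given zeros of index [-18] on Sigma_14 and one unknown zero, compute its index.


Poincare-Hopf: sum of indices = chi(M).
chi(Sigma_14) = 2 - 2*14 = -26.
Sum of known indices = -18.
x = chi - (sum known) = -26 - (-18) = -8

-8


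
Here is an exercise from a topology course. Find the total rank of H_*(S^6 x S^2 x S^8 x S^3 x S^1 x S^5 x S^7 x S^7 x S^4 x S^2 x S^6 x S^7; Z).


Total Betti number is multiplicative under products.
Each S^d (d>=1) has total Betti number 2.
There are 12 sphere factors.
Total = 2^12 = 4096

4096


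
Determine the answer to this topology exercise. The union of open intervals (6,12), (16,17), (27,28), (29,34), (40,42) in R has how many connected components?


Sort and merge overlapping open intervals.
Merged: (6,12), (16,17), (27,28), (29,34), (40,42).
Number of components = 5

5


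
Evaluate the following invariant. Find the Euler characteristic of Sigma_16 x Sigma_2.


chi(Sigma_16) = 2 - 2*16 = -30
chi(Sigma_2) = 2 - 2*2 = -2
chi(product) = (-30) * (-2) = 60

60


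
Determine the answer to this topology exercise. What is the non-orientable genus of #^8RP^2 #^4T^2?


Since a >= 1, the sum is non-orientable; each T^2 can be replaced by RP^2 # RP^2 (since T^2#RP^2 = 3RP^2).
Total crosscaps k = 8 + 2*4 = 16.
Check via chi: chi = 8*1 + 4*0 - (8+4-1)*2 = -14 = 2 - k = -14. Consistent.

16


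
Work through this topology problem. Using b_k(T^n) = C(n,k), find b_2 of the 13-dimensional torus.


By the Kunneth formula, b_k(T^n) = C(n,k).
b_2(T^13) = C(13,2).
C(13,2) = 13!/(2!*11!) = 78

78


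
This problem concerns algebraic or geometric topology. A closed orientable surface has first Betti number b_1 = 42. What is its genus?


For a closed orientable surface: b_1 = 2g.
42 = 2g
g = 42 / 2 = 21

21


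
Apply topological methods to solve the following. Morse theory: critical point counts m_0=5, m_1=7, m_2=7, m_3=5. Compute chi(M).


Morse theory: chi(M) = sum_k (-1)^k m_k where m_k = #(index-k critical points).
= (5) + (-7) + (7) + (-5) = 0

0


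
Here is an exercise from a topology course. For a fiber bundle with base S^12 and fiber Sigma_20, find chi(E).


chi(S^12) = 2 (n even), chi(Sigma_20) = 2 - 2*20 = -38.
chi(E) = 2 * (-38) = -76

-76


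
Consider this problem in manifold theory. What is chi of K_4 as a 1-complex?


K_4: V = 4, E = C(4,2) = 6.
chi = V - E = 4 - 6 = -2

-2


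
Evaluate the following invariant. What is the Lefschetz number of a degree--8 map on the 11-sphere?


On S^11: L(f) = tr(f_0*) + (-1)^11 tr(f_11*) = 1 + (-1)^11 * deg(f).
L(f) = 1 + (-1)^11 * -8 = 1 + 8 = 9

9


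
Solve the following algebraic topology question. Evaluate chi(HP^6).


HP^6 has one cell in each dimension 0, 4, ..., 4*6 (6+1 cells, all even-dim).
chi = 6 + 1 = 7

7


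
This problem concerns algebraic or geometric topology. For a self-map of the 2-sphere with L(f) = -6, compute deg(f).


L(f) = 1 + (-1)^2 deg(f) on S^2.
-6 = 1 + (-1)^2 * deg(f)
(-1)^2 * deg(f) = -7
deg(f) = -7

-7


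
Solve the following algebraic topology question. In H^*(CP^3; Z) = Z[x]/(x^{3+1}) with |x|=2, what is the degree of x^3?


|x| = 2 in H^*(CP^n).
|x^3| = 3 * |x| = 3 * 2 = 6

6


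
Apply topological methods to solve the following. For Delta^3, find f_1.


Delta^3 has 3+1 vertices. A 1-face is a choice of 1+1 vertices.
f_1 = C(3+1, 1+1) = C(4,2) = 6

6


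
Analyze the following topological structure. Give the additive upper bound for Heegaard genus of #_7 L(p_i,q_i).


Heegaard genus satisfies g(A#B) <= g(A) + g(B).
Each lens space has g = 1.
Upper bound: 7 * 1 = 7

7


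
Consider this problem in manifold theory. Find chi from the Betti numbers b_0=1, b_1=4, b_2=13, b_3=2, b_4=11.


chi = sum_k (-1)^k b_k.
= (1) + (-4) + (13) + (-2) + (11)
= 19

19


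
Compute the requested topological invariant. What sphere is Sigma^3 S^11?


Each suspension raises dimension by 1: Sigma S^n = S^{n+1}.
Sigma^3 S^11 = S^{11+3} = S^14

14


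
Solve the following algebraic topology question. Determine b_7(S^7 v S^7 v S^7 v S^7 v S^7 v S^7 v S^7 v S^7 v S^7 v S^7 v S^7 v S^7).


For a wedge of spheres, H_k (k>0) is free on one generator per sphere of dimension k.
Spheres of dimension 7: count = 12.
b_7 = 12

12


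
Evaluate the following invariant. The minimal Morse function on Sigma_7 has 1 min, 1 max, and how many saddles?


A perfect Morse function has m_k = b_k.
For Sigma_7: b_0=1, b_1=2g=14, b_2=1.
Saddles m_1 = 2g = 14

14


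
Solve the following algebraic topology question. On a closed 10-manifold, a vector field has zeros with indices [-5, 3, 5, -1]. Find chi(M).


Poincare-Hopf: chi(M) = sum of indices of zeros.
chi = (-5) + (3) + (5) + (-1) = 2

2


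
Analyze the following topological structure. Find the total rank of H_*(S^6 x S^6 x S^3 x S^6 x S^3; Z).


Total Betti number is multiplicative under products.
Each S^d (d>=1) has total Betti number 2.
There are 5 sphere factors.
Total = 2^5 = 32

32


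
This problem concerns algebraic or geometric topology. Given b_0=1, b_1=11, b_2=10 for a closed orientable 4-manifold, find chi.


By Poincare duality b_k = b_{4-k}, so full Betti numbers: b_0=1, b_1=11, b_2=10, b_3=11, b_4=1.
chi = sum (-1)^k b_k = -10

-10


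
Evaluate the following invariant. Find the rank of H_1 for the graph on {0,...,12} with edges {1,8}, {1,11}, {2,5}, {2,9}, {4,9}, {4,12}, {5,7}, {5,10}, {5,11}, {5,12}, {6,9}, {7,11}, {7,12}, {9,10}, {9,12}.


b_1 = E - V + (number of components).
E = 15, V = 13, components = 3.
b_1 = 15 - 13 + 3 = 5

5


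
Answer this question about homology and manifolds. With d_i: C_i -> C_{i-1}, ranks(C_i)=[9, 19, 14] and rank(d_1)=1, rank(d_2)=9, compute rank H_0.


rank H_k = rank(ker d_k) - rank(im d_{k+1}).
rank(ker d_0) = rank(C_0) - rank(d_0) = 9 - 0 = 9.
rank(im d_{0+1}) = 1.
rank H_0 = 9 - 1 = 8

8


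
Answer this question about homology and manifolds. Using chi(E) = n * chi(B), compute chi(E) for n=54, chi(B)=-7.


For a finite covering: chi(E) = (number of sheets) * chi(B).
chi(E) = 54 * (-7) = -378

-378


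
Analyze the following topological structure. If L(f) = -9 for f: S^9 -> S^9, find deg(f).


L(f) = 1 + (-1)^9 deg(f) on S^9.
-9 = 1 + (-1)^9 * deg(f)
(-1)^9 * deg(f) = -10
deg(f) = 10

10


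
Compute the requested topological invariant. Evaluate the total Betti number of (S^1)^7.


b_k(T^7) = C(7,k), so the sum over k is sum_k C(7,k) = 2^7.
Total = 2^7 = 128

128


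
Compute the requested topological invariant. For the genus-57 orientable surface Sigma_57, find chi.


For a closed orientable surface of genus g: chi = 2 - 2g.
Here g = 57.
chi = 2 - 2*57 = 2 - 114 = -112

-112


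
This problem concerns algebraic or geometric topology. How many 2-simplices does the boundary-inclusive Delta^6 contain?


Delta^6 has 6+1 vertices. A 2-face is a choice of 2+1 vertices.
f_2 = C(6+1, 2+1) = C(7,3) = 35

35


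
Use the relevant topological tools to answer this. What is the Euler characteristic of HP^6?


HP^6 has one cell in each dimension 0, 4, ..., 4*6 (6+1 cells, all even-dim).
chi = 6 + 1 = 7

7


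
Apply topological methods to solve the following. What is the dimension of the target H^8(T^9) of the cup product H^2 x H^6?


Cup product: H^p x H^q -> H^{p+q}; here p+q = 2+6 = 8.
rank H^k(T^n) = C(n,k).
C(9,8) = 9

9


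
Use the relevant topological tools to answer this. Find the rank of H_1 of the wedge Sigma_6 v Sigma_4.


For a wedge: H_1(A v B) = H_1(A) + H_1(B).
b_1(Sigma_6) = 12, b_1(Sigma_4) = 8.
b_1 = 12 + 8 = 20

20


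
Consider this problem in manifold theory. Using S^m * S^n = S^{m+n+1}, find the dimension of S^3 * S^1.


Join of spheres: S^m * S^n = S^{m+n+1}.
dim = 3 + 1 + 1 = 5

5


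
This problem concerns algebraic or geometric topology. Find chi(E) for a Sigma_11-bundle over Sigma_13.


For a fiber bundle F -> E -> B (with CW structure): chi(E) = chi(B) * chi(F).
chi(Sigma_13) = -24, chi(Sigma_11) = -20.
chi(E) = (-24) * (-20) = 480

480


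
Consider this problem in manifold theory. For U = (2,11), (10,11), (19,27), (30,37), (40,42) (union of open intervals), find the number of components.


Sort and merge overlapping open intervals.
Merged: (2,11), (19,27), (30,37), (40,42).
Number of components = 4

4


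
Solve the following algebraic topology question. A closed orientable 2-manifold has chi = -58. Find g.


chi = 2 - 2g for closed orientable surfaces.
-58 = 2 - 2g
2g = 2 - (-58) = 60
g = 30

30


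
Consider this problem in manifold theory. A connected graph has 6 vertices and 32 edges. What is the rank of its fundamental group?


For a connected graph: rank(pi_1) = b_1 = E - V + 1 = 1 - chi.
chi = V - E = 6 - 32 = -26.
rank = 1 - (-26) = 32 - 6 + 1 = 27

27


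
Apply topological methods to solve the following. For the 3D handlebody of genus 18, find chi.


A genus-g handlebody deformation retracts to a wedge of g circles.
chi(vee_g S^1) = 1 - g.
chi(H_18) = 1 - 18 = -17

-17


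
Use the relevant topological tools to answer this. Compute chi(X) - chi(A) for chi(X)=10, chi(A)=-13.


Relative Euler characteristic: chi(X, A) = chi(X) - chi(A).
= 10 - (-13) = 23

23


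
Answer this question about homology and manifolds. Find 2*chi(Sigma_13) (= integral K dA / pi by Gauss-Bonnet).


Gauss-Bonnet: integral K dA = 2*pi*chi(M).
chi(Sigma_13) = 2 - 2*13 = -24.
(integral K dA)/pi = 2*chi = 2*(-24) = -48

-48


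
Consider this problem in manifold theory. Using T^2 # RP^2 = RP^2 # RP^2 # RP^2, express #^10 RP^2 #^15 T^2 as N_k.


Since a >= 1, the sum is non-orientable; each T^2 can be replaced by RP^2 # RP^2 (since T^2#RP^2 = 3RP^2).
Total crosscaps k = 10 + 2*15 = 40.
Check via chi: chi = 10*1 + 15*0 - (10+15-1)*2 = -38 = 2 - k = -38. Consistent.

40


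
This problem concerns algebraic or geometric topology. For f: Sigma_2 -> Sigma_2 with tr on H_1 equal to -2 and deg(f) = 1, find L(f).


L(f) = tr(f_0*) - tr(f_1*) + tr(f_2*).
= 1 - (-2) + (1)
= 4

4


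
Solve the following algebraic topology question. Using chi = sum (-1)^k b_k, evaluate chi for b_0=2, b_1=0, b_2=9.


chi = sum_k (-1)^k b_k.
= (2) + (0) + (9)
= 11

11


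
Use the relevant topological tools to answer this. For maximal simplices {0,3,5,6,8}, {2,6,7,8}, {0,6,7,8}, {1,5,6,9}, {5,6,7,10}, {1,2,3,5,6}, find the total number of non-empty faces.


Each maximal simplex on m vertices has 2^m - 1 nonempty faces.
Take the union (dedupe shared faces).
Total distinct faces = 87

87


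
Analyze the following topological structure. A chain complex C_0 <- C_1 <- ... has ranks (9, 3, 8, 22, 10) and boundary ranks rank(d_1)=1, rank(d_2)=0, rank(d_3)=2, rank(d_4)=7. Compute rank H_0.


rank H_k = rank(ker d_k) - rank(im d_{k+1}).
rank(ker d_0) = rank(C_0) - rank(d_0) = 9 - 0 = 9.
rank(im d_{0+1}) = 1.
rank H_0 = 9 - 1 = 8

8


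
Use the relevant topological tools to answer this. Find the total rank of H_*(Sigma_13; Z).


For Sigma_13: b_0 = 1, b_1 = 2g = 26, b_2 = 1.
Total = 1 + 26 + 1 = 28

28


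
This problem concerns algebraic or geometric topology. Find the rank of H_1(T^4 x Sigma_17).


pi_1(A x B) = pi_1(A) x pi_1(B); rank of abelianization = b_1.
b_1(T^4) = 4, b_1(Sigma_17) = 2*17 = 34.
b_1(product) = 4 + 34 = 38

38


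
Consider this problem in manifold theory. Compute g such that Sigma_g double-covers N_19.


chi(N_19) = 2 - 19 = -17.
Double cover: chi(Sigma_g) = 2 * chi(N_19) = 2*(-17) = -34.
2 - 2g = -34, so g = (2 - (-34))/2 = 36/2 = 18

18


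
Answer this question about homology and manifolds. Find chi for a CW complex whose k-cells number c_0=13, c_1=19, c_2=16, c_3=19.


chi = sum_k (-1)^k c_k.
= (-1)^0*13 + (-1)^1*19 + (-1)^2*16 + (-1)^3*19
= (13) + (-19) + (16) + (-19)
= -9

-9


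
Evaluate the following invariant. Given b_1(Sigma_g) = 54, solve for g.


For a closed orientable surface: b_1 = 2g.
54 = 2g
g = 54 / 2 = 27

27


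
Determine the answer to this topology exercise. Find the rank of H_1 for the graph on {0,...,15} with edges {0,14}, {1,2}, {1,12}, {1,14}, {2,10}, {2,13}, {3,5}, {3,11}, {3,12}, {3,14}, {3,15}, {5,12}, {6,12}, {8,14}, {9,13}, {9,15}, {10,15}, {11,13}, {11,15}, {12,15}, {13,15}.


b_1 = E - V + (number of components).
E = 21, V = 16, components = 3.
b_1 = 21 - 16 + 3 = 8

8


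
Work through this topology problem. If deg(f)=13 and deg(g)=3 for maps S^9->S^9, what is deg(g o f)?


Degree is multiplicative under composition: deg(g o f) = deg(g) * deg(f).
= 3 * 13 = 39

39


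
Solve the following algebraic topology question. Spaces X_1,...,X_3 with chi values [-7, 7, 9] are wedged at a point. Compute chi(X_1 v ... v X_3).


chi(A v B) = chi(A) + chi(B) - 1 (one point identified).
For 3 spaces: chi = (sum chi_i) - (3 - 1).
sum = 9; chi = 9 - 2 = 7

7


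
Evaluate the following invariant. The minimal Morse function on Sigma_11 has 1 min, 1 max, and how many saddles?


A perfect Morse function has m_k = b_k.
For Sigma_11: b_0=1, b_1=2g=22, b_2=1.
Saddles m_1 = 2g = 22

22


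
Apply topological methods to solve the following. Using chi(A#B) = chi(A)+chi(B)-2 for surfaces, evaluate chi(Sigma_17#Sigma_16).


chi(Sigma_17) = 2 - 2*17 = -32
chi(Sigma_16) = 2 - 2*16 = -30
For surfaces: chi(A#B) = chi(A) + chi(B) - 2.
chi = -32 + -30 - 2 = -64

-64


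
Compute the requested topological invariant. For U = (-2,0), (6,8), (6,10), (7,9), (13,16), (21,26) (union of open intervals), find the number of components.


Sort and merge overlapping open intervals.
Merged: (-2,0), (6,10), (13,16), (21,26).
Number of components = 4

4


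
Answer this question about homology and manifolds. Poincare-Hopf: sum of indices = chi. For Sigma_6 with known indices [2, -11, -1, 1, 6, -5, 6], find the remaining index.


Poincare-Hopf: sum of indices = chi(M).
chi(Sigma_6) = 2 - 2*6 = -10.
Sum of known indices = -2.
x = chi - (sum known) = -10 - (-2) = -8

-8


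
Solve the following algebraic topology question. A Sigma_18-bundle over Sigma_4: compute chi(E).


For a fiber bundle F -> E -> B (with CW structure): chi(E) = chi(B) * chi(F).
chi(Sigma_4) = -6, chi(Sigma_18) = -34.
chi(E) = (-6) * (-34) = 204

204


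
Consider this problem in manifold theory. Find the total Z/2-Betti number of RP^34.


H^k(RP^34; Z/2) = Z/2 for each 0 <= k <= 34.
Total dimension = 34 + 1 = 35

35


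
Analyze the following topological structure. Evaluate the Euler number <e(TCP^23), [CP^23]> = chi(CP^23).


For any closed oriented manifold, <e(TM),[M]> = chi(M).
chi(CP^23) = 23+1 = 24

24


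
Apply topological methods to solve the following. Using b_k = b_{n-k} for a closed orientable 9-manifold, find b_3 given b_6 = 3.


Poincare duality for closed orientable n-manifolds: b_k = b_{n-k}.
Here n = 9, so b_3 = b_6 = 3

3


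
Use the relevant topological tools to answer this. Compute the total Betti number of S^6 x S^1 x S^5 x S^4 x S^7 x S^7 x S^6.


Total Betti number is multiplicative under products.
Each S^d (d>=1) has total Betti number 2.
There are 7 sphere factors.
Total = 2^7 = 128

128


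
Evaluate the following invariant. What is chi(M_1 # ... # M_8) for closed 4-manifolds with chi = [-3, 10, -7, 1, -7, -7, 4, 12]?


For n-manifolds: chi(A#B) = chi(A) + chi(B) - chi(S^4).
chi(S^4) = 1 + (-1)^4 = 2.
chi(#) = (sum chi_i) - (8-1)*chi(S^4) = 3 - 7*2 = -11

-11


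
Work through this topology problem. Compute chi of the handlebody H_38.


A genus-g handlebody deformation retracts to a wedge of g circles.
chi(vee_g S^1) = 1 - g.
chi(H_38) = 1 - 38 = -37

-37


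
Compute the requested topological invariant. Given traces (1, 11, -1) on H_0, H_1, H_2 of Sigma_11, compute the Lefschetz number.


L(f) = tr(f_0*) - tr(f_1*) + tr(f_2*).
= 1 - (11) + (-1)
= -11

-11


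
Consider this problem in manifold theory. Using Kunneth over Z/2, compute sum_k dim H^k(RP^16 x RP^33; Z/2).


dim H^*(RP^n; Z/2) = n+1 (one Z/2 in each degree 0..n).
Total Betti number is multiplicative.
Total = (16+1) * (33+1) = 17 * 34 = 578

578


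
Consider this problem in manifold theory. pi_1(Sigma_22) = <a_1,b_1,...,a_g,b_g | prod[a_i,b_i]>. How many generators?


Standard presentation: pi_1(Sigma_g) = <a_1,b_1,...,a_g,b_g | [a_1,b_1]...[a_g,b_g] = 1>.
Number of generators = 2g = 2*22 = 44

44


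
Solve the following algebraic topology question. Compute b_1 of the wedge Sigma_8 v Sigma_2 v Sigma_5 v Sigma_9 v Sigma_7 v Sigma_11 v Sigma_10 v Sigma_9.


For a wedge X v Y: reduced H_k(X v Y) = H_k(X) + H_k(Y).
Each Sigma_g contributes b_1 = 2g.
b_1 = 16 + 4 + 10 + 18 + 14 + 22 + 20 + 18 = 122

122


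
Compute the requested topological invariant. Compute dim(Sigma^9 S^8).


Each suspension raises dimension by 1: Sigma S^n = S^{n+1}.
Sigma^9 S^8 = S^{8+9} = S^17

17


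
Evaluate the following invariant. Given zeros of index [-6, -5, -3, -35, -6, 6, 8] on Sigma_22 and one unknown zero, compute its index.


Poincare-Hopf: sum of indices = chi(M).
chi(Sigma_22) = 2 - 2*22 = -42.
Sum of known indices = -41.
x = chi - (sum known) = -42 - (-41) = -1

-1


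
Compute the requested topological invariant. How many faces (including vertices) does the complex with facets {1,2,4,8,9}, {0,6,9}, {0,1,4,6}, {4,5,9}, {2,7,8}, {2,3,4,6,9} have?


Each maximal simplex on m vertices has 2^m - 1 nonempty faces.
Take the union (dedupe shared faces).
Total distinct faces = 75

75


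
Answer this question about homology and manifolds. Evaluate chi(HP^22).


HP^22 has one cell in each dimension 0, 4, ..., 4*22 (22+1 cells, all even-dim).
chi = 22 + 1 = 23

23


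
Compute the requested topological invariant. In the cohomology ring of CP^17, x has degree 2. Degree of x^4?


|x| = 2 in H^*(CP^n).
|x^4| = 4 * |x| = 4 * 2 = 8

8


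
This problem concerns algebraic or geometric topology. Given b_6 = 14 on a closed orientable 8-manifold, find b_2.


Poincare duality for closed orientable n-manifolds: b_k = b_{n-k}.
Here n = 8, so b_2 = b_6 = 14

14


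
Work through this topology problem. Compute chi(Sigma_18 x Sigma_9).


chi(Sigma_18) = 2 - 2*18 = -34
chi(Sigma_9) = 2 - 2*9 = -16
chi(product) = (-34) * (-16) = 544

544


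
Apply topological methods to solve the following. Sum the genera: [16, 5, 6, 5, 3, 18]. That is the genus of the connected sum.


Genus is additive under connected sum of orientable surfaces.
g = 16 + 5 + 6 + 5 + 3 + 18 = 53

53


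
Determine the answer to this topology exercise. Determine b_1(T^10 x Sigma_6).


pi_1(A x B) = pi_1(A) x pi_1(B); rank of abelianization = b_1.
b_1(T^10) = 10, b_1(Sigma_6) = 2*6 = 12.
b_1(product) = 10 + 12 = 22

22


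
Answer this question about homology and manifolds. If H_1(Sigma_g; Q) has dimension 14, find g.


For a closed orientable surface: b_1 = 2g.
14 = 2g
g = 14 / 2 = 7

7


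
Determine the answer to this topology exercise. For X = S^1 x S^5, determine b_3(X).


Each S^d has Poincare polynomial 1 + t^d.
The product S^1 x S^5 has Poincare polynomial prod(1+t^d_i).
Expanding: b_0=1, b_1=1, b_5=1, b_6=1.
b_3 = 0

0


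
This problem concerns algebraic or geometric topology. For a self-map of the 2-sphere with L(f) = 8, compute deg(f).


L(f) = 1 + (-1)^2 deg(f) on S^2.
8 = 1 + (-1)^2 * deg(f)
(-1)^2 * deg(f) = 7
deg(f) = 7

7


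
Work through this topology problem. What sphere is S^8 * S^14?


Join of spheres: S^m * S^n = S^{m+n+1}.
dim = 8 + 14 + 1 = 23

23


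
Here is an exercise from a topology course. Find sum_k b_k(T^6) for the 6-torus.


b_k(T^6) = C(6,k), so the sum over k is sum_k C(6,k) = 2^6.
Total = 2^6 = 64

64


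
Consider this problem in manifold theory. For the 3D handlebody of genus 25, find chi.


A genus-g handlebody deformation retracts to a wedge of g circles.
chi(vee_g S^1) = 1 - g.
chi(H_25) = 1 - 25 = -24

-24


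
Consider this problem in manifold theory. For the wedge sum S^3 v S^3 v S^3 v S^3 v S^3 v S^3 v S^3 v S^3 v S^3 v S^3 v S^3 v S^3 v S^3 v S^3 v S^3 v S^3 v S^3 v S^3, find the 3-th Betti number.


For a wedge of spheres, H_k (k>0) is free on one generator per sphere of dimension k.
Spheres of dimension 3: count = 18.
b_3 = 18

18


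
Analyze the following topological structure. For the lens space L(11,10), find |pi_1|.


pi_1(L(p,q)) = Z/pZ for any q coprime to p.
|pi_1(L(11,10))| = 11

11


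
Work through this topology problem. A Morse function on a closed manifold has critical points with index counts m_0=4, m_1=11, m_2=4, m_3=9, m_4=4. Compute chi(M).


Morse theory: chi(M) = sum_k (-1)^k m_k where m_k = #(index-k critical points).
= (4) + (-11) + (4) + (-9) + (4) = -8

-8


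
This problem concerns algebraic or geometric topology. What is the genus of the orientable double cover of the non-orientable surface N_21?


chi(N_21) = 2 - 21 = -19.
Double cover: chi(Sigma_g) = 2 * chi(N_21) = 2*(-19) = -38.
2 - 2g = -38, so g = (2 - (-38))/2 = 40/2 = 20

20


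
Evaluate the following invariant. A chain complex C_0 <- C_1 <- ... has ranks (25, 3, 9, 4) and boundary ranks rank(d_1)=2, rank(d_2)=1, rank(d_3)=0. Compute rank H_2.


rank H_k = rank(ker d_k) - rank(im d_{k+1}).
rank(ker d_2) = rank(C_2) - rank(d_2) = 9 - 1 = 8.
rank(im d_{2+1}) = 0.
rank H_2 = 8 - 0 = 8

8


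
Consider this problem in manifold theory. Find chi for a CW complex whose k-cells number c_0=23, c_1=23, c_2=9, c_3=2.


chi = sum_k (-1)^k c_k.
= (-1)^0*23 + (-1)^1*23 + (-1)^2*9 + (-1)^3*2
= (23) + (-23) + (9) + (-2)
= 7

7


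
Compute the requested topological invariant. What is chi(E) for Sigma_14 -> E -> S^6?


chi(S^6) = 2 (n even), chi(Sigma_14) = 2 - 2*14 = -26.
chi(E) = 2 * (-26) = -52

-52


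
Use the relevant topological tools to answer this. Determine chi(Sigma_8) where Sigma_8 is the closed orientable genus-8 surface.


For a closed orientable surface of genus g: chi = 2 - 2g.
Here g = 8.
chi = 2 - 2*8 = 2 - 16 = -14

-14


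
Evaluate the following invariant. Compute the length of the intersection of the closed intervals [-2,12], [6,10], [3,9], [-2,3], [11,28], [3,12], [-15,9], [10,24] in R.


Intersection = [max(a_i), min(b_i)] = [11, 3].
Since 11 > 3, the intersection is empty.
Length = 0

0


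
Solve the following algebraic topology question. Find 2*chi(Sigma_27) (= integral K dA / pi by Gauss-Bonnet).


Gauss-Bonnet: integral K dA = 2*pi*chi(M).
chi(Sigma_27) = 2 - 2*27 = -52.
(integral K dA)/pi = 2*chi = 2*(-52) = -104

-104


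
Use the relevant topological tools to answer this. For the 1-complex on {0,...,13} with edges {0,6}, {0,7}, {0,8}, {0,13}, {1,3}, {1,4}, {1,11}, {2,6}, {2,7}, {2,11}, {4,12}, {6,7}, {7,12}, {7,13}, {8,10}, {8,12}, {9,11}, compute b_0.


Run DFS/union-find over 14 vertices.
V = 14, E = 17.
Number of components = 2

2


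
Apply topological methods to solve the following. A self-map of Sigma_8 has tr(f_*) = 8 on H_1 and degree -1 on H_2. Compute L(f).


L(f) = tr(f_0*) - tr(f_1*) + tr(f_2*).
= 1 - (8) + (-1)
= -8

-8


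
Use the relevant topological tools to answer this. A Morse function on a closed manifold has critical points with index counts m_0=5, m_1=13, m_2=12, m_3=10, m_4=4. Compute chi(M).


Morse theory: chi(M) = sum_k (-1)^k m_k where m_k = #(index-k critical points).
= (5) + (-13) + (12) + (-10) + (4) = -2

-2


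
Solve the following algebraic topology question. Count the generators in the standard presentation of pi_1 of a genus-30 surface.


Standard presentation: pi_1(Sigma_g) = <a_1,b_1,...,a_g,b_g | [a_1,b_1]...[a_g,b_g] = 1>.
Number of generators = 2g = 2*30 = 60

60


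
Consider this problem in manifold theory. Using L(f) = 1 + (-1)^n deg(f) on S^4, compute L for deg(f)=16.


On S^4: L(f) = tr(f_0*) + (-1)^4 tr(f_4*) = 1 + (-1)^4 * deg(f).
L(f) = 1 + (-1)^4 * 16 = 1 + 16 = 17

17


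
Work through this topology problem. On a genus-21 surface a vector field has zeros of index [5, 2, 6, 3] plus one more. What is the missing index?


Poincare-Hopf: sum of indices = chi(M).
chi(Sigma_21) = 2 - 2*21 = -40.
Sum of known indices = 16.
x = chi - (sum known) = -40 - (16) = -56

-56


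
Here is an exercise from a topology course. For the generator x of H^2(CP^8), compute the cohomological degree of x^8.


|x| = 2 in H^*(CP^n).
|x^8| = 8 * |x| = 8 * 2 = 16

16


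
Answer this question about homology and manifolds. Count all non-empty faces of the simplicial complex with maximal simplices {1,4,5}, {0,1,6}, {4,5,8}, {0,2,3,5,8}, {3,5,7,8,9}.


Each maximal simplex on m vertices has 2^m - 1 nonempty faces.
Take the union (dedupe shared faces).
Total distinct faces = 68

68
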